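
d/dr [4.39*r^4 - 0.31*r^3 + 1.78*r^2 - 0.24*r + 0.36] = 17.56*r^3 - 0.93*r^2 + 3.56*r - 0.24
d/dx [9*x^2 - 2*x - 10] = 18*x - 2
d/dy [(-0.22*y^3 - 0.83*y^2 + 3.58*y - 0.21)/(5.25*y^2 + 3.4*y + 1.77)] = (-1.155*y^4 - 1.496*y^3 - 22.7852*y^2 - 0.7332*y + 7.0506)/(27.5625*y^4 + 35.7*y^3 + 30.145*y^2 + 12.036*y + 3.1329)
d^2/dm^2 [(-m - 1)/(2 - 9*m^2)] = 18*(36*m^2*(m + 1) - (3*m + 1)*(9*m^2 - 2))/(9*m^2 - 2)^3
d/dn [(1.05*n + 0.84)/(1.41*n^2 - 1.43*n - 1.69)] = (1.4805*n^2 - 1.5015*n - (1.05*n + 0.84)*(2.82*n - 1.43) - 1.7745)/(-1.41*n^2 + 1.43*n + 1.69)^2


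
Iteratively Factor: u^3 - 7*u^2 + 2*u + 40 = (u - 4)*(u^2 - 3*u - 10) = (u - 4)*(u + 2)*(u - 5)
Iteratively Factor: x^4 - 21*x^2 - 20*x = (x)*(x^3 - 21*x - 20) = x*(x + 4)*(x^2 - 4*x - 5) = x*(x + 1)*(x + 4)*(x - 5)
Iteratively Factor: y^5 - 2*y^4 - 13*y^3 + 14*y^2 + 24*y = (y - 2)*(y^4 - 13*y^2 - 12*y) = (y - 2)*(y + 3)*(y^3 - 3*y^2 - 4*y) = y*(y - 2)*(y + 3)*(y^2 - 3*y - 4) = y*(y - 2)*(y + 1)*(y + 3)*(y - 4)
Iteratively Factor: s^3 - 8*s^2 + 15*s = (s)*(s^2 - 8*s + 15) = s*(s - 5)*(s - 3)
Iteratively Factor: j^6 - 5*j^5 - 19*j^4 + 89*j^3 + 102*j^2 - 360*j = (j + 3)*(j^5 - 8*j^4 + 5*j^3 + 74*j^2 - 120*j) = (j + 3)^2*(j^4 - 11*j^3 + 38*j^2 - 40*j) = (j - 5)*(j + 3)^2*(j^3 - 6*j^2 + 8*j) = (j - 5)*(j - 4)*(j + 3)^2*(j^2 - 2*j) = (j - 5)*(j - 4)*(j - 2)*(j + 3)^2*(j)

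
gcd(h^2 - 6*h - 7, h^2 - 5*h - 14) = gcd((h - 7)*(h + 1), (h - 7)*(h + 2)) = h - 7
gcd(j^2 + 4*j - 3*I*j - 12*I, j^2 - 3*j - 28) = j + 4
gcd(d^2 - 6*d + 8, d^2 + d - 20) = d - 4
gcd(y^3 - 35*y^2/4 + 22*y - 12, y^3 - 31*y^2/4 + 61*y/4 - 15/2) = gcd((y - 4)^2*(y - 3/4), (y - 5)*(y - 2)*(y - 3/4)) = y - 3/4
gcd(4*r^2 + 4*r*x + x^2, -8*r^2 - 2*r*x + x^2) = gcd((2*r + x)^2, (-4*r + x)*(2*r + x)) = 2*r + x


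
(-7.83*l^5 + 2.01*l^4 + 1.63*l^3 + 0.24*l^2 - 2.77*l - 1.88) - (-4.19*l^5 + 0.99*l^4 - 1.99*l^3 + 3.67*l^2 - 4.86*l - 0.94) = -3.64*l^5 + 1.02*l^4 + 3.62*l^3 - 3.43*l^2 + 2.09*l - 0.94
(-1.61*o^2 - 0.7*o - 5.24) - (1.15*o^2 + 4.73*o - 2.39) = -2.76*o^2 - 5.43*o - 2.85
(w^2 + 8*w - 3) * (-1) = -w^2 - 8*w + 3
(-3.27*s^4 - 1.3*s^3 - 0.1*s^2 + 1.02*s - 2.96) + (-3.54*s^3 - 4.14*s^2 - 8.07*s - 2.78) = -3.27*s^4 - 4.84*s^3 - 4.24*s^2 - 7.05*s - 5.74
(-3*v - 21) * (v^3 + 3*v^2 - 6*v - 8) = -3*v^4 - 30*v^3 - 45*v^2 + 150*v + 168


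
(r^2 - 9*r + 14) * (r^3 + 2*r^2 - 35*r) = r^5 - 7*r^4 - 39*r^3 + 343*r^2 - 490*r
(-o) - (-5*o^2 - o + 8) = 5*o^2 - 8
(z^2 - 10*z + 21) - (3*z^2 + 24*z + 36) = -2*z^2 - 34*z - 15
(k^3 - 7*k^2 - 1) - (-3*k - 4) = k^3 - 7*k^2 + 3*k + 3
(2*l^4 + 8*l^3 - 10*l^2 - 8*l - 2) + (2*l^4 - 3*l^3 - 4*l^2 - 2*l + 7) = 4*l^4 + 5*l^3 - 14*l^2 - 10*l + 5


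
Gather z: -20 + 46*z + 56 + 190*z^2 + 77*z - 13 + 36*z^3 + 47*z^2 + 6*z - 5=36*z^3 + 237*z^2 + 129*z + 18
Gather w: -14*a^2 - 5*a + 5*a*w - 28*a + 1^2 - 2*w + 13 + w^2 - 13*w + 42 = -14*a^2 - 33*a + w^2 + w*(5*a - 15) + 56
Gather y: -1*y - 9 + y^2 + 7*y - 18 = y^2 + 6*y - 27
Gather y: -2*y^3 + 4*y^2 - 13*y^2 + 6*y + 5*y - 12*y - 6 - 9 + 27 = -2*y^3 - 9*y^2 - y + 12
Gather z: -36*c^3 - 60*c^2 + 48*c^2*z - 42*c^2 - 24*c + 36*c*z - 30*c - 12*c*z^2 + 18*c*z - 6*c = -36*c^3 - 102*c^2 - 12*c*z^2 - 60*c + z*(48*c^2 + 54*c)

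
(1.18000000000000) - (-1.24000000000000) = 2.42000000000000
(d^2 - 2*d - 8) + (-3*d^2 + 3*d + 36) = -2*d^2 + d + 28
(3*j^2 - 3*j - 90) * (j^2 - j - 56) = 3*j^4 - 6*j^3 - 255*j^2 + 258*j + 5040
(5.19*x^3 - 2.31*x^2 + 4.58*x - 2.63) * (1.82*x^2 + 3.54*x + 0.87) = 9.4458*x^5 + 14.1684*x^4 + 4.6735*x^3 + 9.4169*x^2 - 5.3256*x - 2.2881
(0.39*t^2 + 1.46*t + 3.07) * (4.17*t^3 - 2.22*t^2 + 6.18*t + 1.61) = 1.6263*t^5 + 5.2224*t^4 + 11.9709*t^3 + 2.8353*t^2 + 21.3232*t + 4.9427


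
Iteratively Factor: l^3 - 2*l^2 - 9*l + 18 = (l - 2)*(l^2 - 9) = (l - 2)*(l + 3)*(l - 3)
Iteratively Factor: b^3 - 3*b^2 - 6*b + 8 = (b + 2)*(b^2 - 5*b + 4) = (b - 1)*(b + 2)*(b - 4)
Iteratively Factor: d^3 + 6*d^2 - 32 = (d - 2)*(d^2 + 8*d + 16) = (d - 2)*(d + 4)*(d + 4)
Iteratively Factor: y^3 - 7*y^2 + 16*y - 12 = (y - 2)*(y^2 - 5*y + 6) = (y - 3)*(y - 2)*(y - 2)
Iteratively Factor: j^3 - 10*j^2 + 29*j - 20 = (j - 1)*(j^2 - 9*j + 20) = (j - 5)*(j - 1)*(j - 4)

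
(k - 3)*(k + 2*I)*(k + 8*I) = k^3 - 3*k^2 + 10*I*k^2 - 16*k - 30*I*k + 48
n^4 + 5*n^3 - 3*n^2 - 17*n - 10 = (n - 2)*(n + 1)^2*(n + 5)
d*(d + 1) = d^2 + d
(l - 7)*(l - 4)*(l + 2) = l^3 - 9*l^2 + 6*l + 56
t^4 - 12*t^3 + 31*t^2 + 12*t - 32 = (t - 8)*(t - 4)*(t - 1)*(t + 1)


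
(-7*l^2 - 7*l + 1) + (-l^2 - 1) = -8*l^2 - 7*l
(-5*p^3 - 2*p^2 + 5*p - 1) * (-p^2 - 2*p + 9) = 5*p^5 + 12*p^4 - 46*p^3 - 27*p^2 + 47*p - 9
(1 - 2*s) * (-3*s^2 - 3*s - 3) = 6*s^3 + 3*s^2 + 3*s - 3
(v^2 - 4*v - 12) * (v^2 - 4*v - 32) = v^4 - 8*v^3 - 28*v^2 + 176*v + 384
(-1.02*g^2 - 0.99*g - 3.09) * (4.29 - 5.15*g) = 5.253*g^3 + 0.722700000000001*g^2 + 11.6664*g - 13.2561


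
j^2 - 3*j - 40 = (j - 8)*(j + 5)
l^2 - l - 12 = (l - 4)*(l + 3)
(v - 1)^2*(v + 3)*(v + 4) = v^4 + 5*v^3 - v^2 - 17*v + 12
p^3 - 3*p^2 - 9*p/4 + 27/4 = (p - 3)*(p - 3/2)*(p + 3/2)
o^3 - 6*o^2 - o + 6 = (o - 6)*(o - 1)*(o + 1)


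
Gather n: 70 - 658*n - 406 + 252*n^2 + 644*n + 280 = 252*n^2 - 14*n - 56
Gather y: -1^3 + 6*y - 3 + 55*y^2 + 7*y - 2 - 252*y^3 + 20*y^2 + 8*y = -252*y^3 + 75*y^2 + 21*y - 6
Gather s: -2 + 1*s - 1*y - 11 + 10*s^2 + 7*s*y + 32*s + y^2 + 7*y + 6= 10*s^2 + s*(7*y + 33) + y^2 + 6*y - 7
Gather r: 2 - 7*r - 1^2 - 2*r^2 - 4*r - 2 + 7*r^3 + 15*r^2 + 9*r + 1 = 7*r^3 + 13*r^2 - 2*r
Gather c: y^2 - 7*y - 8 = y^2 - 7*y - 8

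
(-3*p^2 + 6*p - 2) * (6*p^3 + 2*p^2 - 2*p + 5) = -18*p^5 + 30*p^4 + 6*p^3 - 31*p^2 + 34*p - 10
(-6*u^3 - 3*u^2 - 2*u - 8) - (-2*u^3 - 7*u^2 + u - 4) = -4*u^3 + 4*u^2 - 3*u - 4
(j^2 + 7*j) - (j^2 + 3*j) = 4*j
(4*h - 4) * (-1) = 4 - 4*h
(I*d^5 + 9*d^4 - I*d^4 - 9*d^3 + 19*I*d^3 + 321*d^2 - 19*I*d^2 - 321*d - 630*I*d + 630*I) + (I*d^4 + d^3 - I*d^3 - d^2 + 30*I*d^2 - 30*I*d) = I*d^5 + 9*d^4 - 8*d^3 + 18*I*d^3 + 320*d^2 + 11*I*d^2 - 321*d - 660*I*d + 630*I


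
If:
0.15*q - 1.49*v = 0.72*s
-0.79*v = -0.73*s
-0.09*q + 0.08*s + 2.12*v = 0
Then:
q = 0.00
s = 0.00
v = 0.00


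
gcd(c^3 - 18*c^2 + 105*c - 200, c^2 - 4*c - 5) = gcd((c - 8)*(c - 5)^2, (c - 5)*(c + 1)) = c - 5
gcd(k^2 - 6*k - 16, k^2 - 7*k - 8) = k - 8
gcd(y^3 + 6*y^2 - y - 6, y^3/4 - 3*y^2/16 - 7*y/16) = y + 1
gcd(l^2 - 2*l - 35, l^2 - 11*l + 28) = l - 7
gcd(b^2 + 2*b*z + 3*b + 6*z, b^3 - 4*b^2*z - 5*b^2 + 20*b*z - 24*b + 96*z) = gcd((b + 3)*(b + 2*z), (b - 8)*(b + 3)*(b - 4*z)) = b + 3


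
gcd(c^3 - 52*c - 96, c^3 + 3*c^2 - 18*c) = c + 6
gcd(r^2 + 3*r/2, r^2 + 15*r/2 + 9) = r + 3/2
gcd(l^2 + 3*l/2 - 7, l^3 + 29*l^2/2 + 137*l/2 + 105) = l + 7/2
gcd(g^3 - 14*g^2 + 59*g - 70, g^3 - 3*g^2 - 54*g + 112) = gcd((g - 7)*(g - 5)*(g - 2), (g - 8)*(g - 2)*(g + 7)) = g - 2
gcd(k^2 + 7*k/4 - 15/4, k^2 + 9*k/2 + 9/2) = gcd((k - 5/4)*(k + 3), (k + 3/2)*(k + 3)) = k + 3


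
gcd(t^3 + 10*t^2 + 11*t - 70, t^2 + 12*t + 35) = t^2 + 12*t + 35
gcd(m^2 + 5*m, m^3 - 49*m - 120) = m + 5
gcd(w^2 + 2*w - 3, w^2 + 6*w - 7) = w - 1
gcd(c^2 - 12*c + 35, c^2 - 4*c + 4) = 1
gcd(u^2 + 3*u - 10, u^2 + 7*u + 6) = 1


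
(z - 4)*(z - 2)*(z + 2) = z^3 - 4*z^2 - 4*z + 16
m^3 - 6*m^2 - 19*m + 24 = (m - 8)*(m - 1)*(m + 3)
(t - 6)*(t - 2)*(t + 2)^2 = t^4 - 4*t^3 - 16*t^2 + 16*t + 48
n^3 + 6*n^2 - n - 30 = (n - 2)*(n + 3)*(n + 5)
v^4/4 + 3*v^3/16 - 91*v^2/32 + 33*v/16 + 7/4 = (v/4 + 1)*(v - 2)*(v - 7/4)*(v + 1/2)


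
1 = 1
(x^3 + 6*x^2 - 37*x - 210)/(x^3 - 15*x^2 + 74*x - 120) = (x^2 + 12*x + 35)/(x^2 - 9*x + 20)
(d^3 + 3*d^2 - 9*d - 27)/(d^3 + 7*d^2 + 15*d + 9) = (d - 3)/(d + 1)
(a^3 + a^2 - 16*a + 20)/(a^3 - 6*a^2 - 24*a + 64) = (a^2 + 3*a - 10)/(a^2 - 4*a - 32)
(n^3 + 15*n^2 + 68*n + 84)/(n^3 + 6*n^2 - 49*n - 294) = (n + 2)/(n - 7)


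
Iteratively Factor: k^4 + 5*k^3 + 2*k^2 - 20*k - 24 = (k + 3)*(k^3 + 2*k^2 - 4*k - 8) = (k + 2)*(k + 3)*(k^2 - 4) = (k + 2)^2*(k + 3)*(k - 2)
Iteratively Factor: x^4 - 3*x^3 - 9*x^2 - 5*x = (x + 1)*(x^3 - 4*x^2 - 5*x) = x*(x + 1)*(x^2 - 4*x - 5) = x*(x + 1)^2*(x - 5)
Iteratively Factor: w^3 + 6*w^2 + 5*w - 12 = (w - 1)*(w^2 + 7*w + 12) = (w - 1)*(w + 4)*(w + 3)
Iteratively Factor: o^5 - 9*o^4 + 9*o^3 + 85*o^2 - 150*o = (o)*(o^4 - 9*o^3 + 9*o^2 + 85*o - 150) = o*(o - 5)*(o^3 - 4*o^2 - 11*o + 30) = o*(o - 5)^2*(o^2 + o - 6) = o*(o - 5)^2*(o - 2)*(o + 3)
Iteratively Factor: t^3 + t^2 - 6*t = (t + 3)*(t^2 - 2*t) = (t - 2)*(t + 3)*(t)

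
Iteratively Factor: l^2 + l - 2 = (l - 1)*(l + 2)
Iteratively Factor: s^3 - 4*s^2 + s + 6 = (s + 1)*(s^2 - 5*s + 6) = (s - 3)*(s + 1)*(s - 2)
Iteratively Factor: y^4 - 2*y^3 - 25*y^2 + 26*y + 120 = (y + 2)*(y^3 - 4*y^2 - 17*y + 60) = (y + 2)*(y + 4)*(y^2 - 8*y + 15) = (y - 5)*(y + 2)*(y + 4)*(y - 3)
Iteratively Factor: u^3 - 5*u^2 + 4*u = (u - 1)*(u^2 - 4*u) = (u - 4)*(u - 1)*(u)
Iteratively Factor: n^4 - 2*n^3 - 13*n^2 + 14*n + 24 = (n + 1)*(n^3 - 3*n^2 - 10*n + 24) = (n + 1)*(n + 3)*(n^2 - 6*n + 8) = (n - 4)*(n + 1)*(n + 3)*(n - 2)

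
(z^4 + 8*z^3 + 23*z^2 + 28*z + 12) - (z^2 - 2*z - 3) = z^4 + 8*z^3 + 22*z^2 + 30*z + 15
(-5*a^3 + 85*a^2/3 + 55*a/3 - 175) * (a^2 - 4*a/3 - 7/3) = -5*a^5 + 35*a^4 - 70*a^3/9 - 2390*a^2/9 + 1715*a/9 + 1225/3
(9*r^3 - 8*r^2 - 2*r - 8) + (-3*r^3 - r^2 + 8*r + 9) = 6*r^3 - 9*r^2 + 6*r + 1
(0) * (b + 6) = 0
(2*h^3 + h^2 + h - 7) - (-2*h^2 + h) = 2*h^3 + 3*h^2 - 7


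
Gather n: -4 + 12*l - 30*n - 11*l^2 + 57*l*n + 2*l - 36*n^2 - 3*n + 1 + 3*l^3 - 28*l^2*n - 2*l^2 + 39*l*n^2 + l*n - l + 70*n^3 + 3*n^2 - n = 3*l^3 - 13*l^2 + 13*l + 70*n^3 + n^2*(39*l - 33) + n*(-28*l^2 + 58*l - 34) - 3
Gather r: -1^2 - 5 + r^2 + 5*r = r^2 + 5*r - 6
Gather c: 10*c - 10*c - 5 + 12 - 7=0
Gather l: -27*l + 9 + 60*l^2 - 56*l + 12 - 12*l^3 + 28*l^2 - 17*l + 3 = -12*l^3 + 88*l^2 - 100*l + 24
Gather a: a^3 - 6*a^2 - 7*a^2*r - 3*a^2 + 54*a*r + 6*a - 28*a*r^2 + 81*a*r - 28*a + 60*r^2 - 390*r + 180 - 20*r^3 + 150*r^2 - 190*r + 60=a^3 + a^2*(-7*r - 9) + a*(-28*r^2 + 135*r - 22) - 20*r^3 + 210*r^2 - 580*r + 240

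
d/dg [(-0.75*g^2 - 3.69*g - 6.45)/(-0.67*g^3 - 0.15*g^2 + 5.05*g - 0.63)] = (-0.5025*g^4 - 4.9446*g^3 - 17.3055*g^2 - 0.989999999999998*g + 34.8972)/(0.4489*g^6 + 0.201*g^5 - 6.7445*g^4 - 0.6708*g^3 + 25.6915*g^2 - 6.363*g + 0.3969)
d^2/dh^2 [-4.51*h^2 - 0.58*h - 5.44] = -9.02000000000000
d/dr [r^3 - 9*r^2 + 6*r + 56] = 3*r^2 - 18*r + 6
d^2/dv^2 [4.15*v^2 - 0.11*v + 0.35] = 8.30000000000000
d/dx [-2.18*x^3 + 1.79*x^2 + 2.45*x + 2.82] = -6.54*x^2 + 3.58*x + 2.45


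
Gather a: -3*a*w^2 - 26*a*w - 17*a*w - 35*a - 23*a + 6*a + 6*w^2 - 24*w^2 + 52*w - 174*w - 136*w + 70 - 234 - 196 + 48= a*(-3*w^2 - 43*w - 52) - 18*w^2 - 258*w - 312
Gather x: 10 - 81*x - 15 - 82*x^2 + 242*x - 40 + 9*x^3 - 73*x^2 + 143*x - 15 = 9*x^3 - 155*x^2 + 304*x - 60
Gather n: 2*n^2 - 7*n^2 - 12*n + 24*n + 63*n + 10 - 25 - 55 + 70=-5*n^2 + 75*n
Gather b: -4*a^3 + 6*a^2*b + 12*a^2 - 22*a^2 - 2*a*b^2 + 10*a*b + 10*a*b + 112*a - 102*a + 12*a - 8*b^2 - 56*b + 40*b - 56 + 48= -4*a^3 - 10*a^2 + 22*a + b^2*(-2*a - 8) + b*(6*a^2 + 20*a - 16) - 8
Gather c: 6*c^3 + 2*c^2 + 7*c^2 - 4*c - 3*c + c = 6*c^3 + 9*c^2 - 6*c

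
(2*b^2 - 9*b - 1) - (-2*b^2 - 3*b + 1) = 4*b^2 - 6*b - 2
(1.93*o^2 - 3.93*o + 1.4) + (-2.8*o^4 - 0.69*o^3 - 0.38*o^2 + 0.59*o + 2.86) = -2.8*o^4 - 0.69*o^3 + 1.55*o^2 - 3.34*o + 4.26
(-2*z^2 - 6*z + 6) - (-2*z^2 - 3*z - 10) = 16 - 3*z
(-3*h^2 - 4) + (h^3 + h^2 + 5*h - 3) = h^3 - 2*h^2 + 5*h - 7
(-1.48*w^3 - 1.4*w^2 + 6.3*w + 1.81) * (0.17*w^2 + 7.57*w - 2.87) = -0.2516*w^5 - 11.4416*w^4 - 5.2794*w^3 + 52.0167*w^2 - 4.3793*w - 5.1947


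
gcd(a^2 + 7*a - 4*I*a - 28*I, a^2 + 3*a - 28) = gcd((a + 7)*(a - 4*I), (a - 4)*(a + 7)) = a + 7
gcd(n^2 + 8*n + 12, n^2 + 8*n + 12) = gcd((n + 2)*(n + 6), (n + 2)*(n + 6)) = n^2 + 8*n + 12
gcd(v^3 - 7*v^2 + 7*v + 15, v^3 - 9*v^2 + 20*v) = v - 5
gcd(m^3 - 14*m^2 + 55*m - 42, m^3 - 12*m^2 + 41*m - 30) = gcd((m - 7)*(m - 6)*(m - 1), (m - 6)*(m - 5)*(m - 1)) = m^2 - 7*m + 6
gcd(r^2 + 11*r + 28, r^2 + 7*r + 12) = r + 4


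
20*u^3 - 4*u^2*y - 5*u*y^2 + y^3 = (-5*u + y)*(-2*u + y)*(2*u + y)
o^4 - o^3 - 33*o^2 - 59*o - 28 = (o - 7)*(o + 1)^2*(o + 4)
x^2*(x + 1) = x^3 + x^2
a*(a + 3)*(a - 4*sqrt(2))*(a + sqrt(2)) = a^4 - 3*sqrt(2)*a^3 + 3*a^3 - 9*sqrt(2)*a^2 - 8*a^2 - 24*a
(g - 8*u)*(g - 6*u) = g^2 - 14*g*u + 48*u^2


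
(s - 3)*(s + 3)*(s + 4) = s^3 + 4*s^2 - 9*s - 36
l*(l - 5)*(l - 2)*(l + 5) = l^4 - 2*l^3 - 25*l^2 + 50*l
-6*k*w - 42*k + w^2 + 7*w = (-6*k + w)*(w + 7)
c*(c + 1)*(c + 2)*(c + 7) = c^4 + 10*c^3 + 23*c^2 + 14*c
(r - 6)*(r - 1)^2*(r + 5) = r^4 - 3*r^3 - 27*r^2 + 59*r - 30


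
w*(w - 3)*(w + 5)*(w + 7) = w^4 + 9*w^3 - w^2 - 105*w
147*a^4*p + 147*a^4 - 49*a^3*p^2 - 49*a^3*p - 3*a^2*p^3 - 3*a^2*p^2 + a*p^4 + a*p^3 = (-7*a + p)*(-3*a + p)*(7*a + p)*(a*p + a)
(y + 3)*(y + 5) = y^2 + 8*y + 15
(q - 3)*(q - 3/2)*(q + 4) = q^3 - q^2/2 - 27*q/2 + 18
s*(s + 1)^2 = s^3 + 2*s^2 + s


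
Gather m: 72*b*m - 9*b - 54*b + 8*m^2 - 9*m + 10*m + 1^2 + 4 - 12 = -63*b + 8*m^2 + m*(72*b + 1) - 7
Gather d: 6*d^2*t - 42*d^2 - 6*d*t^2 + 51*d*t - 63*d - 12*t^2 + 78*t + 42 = d^2*(6*t - 42) + d*(-6*t^2 + 51*t - 63) - 12*t^2 + 78*t + 42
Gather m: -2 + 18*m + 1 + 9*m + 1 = 27*m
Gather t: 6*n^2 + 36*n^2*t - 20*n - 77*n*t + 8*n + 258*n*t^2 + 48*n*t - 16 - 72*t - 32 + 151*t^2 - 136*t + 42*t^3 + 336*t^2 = 6*n^2 - 12*n + 42*t^3 + t^2*(258*n + 487) + t*(36*n^2 - 29*n - 208) - 48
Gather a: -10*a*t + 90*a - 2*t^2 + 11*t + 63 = a*(90 - 10*t) - 2*t^2 + 11*t + 63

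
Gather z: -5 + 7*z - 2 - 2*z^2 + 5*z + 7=-2*z^2 + 12*z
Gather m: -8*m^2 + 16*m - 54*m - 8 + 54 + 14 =-8*m^2 - 38*m + 60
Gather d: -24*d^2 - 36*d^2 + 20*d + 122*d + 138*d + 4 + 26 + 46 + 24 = -60*d^2 + 280*d + 100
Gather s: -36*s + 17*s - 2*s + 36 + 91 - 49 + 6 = 84 - 21*s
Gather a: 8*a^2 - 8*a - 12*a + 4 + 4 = 8*a^2 - 20*a + 8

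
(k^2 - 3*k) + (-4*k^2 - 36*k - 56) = -3*k^2 - 39*k - 56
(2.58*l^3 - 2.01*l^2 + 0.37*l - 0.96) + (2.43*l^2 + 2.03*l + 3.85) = 2.58*l^3 + 0.42*l^2 + 2.4*l + 2.89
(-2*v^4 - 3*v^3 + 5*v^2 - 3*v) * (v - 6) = -2*v^5 + 9*v^4 + 23*v^3 - 33*v^2 + 18*v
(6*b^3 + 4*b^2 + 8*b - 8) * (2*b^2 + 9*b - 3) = 12*b^5 + 62*b^4 + 34*b^3 + 44*b^2 - 96*b + 24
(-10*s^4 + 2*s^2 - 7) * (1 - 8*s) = 80*s^5 - 10*s^4 - 16*s^3 + 2*s^2 + 56*s - 7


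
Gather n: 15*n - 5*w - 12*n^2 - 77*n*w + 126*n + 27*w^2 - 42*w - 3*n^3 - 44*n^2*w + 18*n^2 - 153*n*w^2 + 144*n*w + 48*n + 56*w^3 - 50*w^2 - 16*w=-3*n^3 + n^2*(6 - 44*w) + n*(-153*w^2 + 67*w + 189) + 56*w^3 - 23*w^2 - 63*w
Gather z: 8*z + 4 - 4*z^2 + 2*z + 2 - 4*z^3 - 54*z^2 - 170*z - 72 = -4*z^3 - 58*z^2 - 160*z - 66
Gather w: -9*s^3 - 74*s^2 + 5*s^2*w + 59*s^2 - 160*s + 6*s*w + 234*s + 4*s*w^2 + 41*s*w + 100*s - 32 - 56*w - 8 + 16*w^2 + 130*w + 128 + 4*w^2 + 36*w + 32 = -9*s^3 - 15*s^2 + 174*s + w^2*(4*s + 20) + w*(5*s^2 + 47*s + 110) + 120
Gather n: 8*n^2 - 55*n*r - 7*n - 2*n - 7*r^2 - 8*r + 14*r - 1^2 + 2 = 8*n^2 + n*(-55*r - 9) - 7*r^2 + 6*r + 1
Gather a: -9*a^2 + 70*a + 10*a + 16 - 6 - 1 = -9*a^2 + 80*a + 9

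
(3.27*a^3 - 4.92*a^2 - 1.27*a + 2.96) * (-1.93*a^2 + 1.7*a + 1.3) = -6.3111*a^5 + 15.0546*a^4 - 1.6619*a^3 - 14.2678*a^2 + 3.381*a + 3.848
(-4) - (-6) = 2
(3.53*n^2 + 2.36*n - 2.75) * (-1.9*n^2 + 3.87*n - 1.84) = -6.707*n^4 + 9.1771*n^3 + 7.863*n^2 - 14.9849*n + 5.06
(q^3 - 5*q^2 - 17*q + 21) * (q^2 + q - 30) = q^5 - 4*q^4 - 52*q^3 + 154*q^2 + 531*q - 630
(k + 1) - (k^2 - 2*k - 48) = -k^2 + 3*k + 49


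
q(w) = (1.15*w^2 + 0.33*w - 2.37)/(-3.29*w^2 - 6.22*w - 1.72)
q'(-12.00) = -0.00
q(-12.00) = -0.40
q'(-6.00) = -0.02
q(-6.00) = -0.45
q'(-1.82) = 0.10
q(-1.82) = -0.65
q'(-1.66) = 2.01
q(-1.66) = -0.55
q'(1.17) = -0.26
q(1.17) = 0.03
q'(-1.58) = 39.00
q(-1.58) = 0.19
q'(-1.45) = 1.94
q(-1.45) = -1.13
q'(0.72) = -0.52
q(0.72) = 0.19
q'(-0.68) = -4.93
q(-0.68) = -2.09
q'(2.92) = -0.05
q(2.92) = -0.18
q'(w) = (2.3*w + 0.33)/(-3.29*w^2 - 6.22*w - 1.72) + (6.58*w + 6.22)*(1.15*w^2 + 0.33*w - 2.37)/(-3.29*w^2 - 6.22*w - 1.72)^2 = (-6.0673*w^2 - 19.5506*w - 15.309)/(10.8241*w^4 + 40.9276*w^3 + 50.006*w^2 + 21.3968*w + 2.9584)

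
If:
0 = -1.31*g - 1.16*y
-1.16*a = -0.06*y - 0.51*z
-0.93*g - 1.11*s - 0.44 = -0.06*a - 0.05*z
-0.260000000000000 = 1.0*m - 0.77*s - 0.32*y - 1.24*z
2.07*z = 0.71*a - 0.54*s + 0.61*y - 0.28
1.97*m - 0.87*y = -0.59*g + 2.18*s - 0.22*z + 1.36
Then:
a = -0.23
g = 1.68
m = -2.64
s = -1.83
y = -1.90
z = -0.30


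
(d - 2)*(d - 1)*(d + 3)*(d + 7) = d^4 + 7*d^3 - 7*d^2 - 43*d + 42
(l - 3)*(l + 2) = l^2 - l - 6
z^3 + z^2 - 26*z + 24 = (z - 4)*(z - 1)*(z + 6)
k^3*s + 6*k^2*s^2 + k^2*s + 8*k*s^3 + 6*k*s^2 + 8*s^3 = (k + 2*s)*(k + 4*s)*(k*s + s)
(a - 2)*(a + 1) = a^2 - a - 2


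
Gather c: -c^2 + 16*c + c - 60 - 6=-c^2 + 17*c - 66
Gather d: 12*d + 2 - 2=12*d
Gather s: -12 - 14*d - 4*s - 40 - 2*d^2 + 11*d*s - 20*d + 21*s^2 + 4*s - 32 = -2*d^2 + 11*d*s - 34*d + 21*s^2 - 84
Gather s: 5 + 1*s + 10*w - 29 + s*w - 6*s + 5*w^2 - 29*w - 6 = s*(w - 5) + 5*w^2 - 19*w - 30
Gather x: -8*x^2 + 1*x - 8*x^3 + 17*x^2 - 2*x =-8*x^3 + 9*x^2 - x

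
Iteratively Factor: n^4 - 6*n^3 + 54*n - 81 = (n - 3)*(n^3 - 3*n^2 - 9*n + 27) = (n - 3)^2*(n^2 - 9) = (n - 3)^3*(n + 3)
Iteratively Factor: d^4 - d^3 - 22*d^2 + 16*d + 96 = (d - 3)*(d^3 + 2*d^2 - 16*d - 32) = (d - 4)*(d - 3)*(d^2 + 6*d + 8) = (d - 4)*(d - 3)*(d + 4)*(d + 2)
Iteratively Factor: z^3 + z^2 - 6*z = (z - 2)*(z^2 + 3*z) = z*(z - 2)*(z + 3)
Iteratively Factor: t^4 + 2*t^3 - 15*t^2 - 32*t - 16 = (t - 4)*(t^3 + 6*t^2 + 9*t + 4) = (t - 4)*(t + 1)*(t^2 + 5*t + 4) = (t - 4)*(t + 1)*(t + 4)*(t + 1)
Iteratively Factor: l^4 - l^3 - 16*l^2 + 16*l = (l - 4)*(l^3 + 3*l^2 - 4*l) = l*(l - 4)*(l^2 + 3*l - 4) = l*(l - 4)*(l + 4)*(l - 1)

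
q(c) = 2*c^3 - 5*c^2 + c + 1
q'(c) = 6*c^2 - 10*c + 1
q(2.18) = 0.14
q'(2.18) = 7.71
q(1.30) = -1.76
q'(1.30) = -1.86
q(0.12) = 1.05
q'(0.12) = -0.11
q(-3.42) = -140.91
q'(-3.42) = 105.38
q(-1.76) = -27.15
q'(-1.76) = 37.19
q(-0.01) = 0.99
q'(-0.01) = 1.10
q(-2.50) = -64.00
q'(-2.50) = 63.50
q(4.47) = 84.19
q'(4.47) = 76.19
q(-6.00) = -617.00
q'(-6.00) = 277.00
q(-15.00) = -7889.00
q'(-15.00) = 1501.00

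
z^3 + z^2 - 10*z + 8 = (z - 2)*(z - 1)*(z + 4)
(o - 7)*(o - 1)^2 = o^3 - 9*o^2 + 15*o - 7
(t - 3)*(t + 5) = t^2 + 2*t - 15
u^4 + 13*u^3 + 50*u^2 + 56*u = u*(u + 2)*(u + 4)*(u + 7)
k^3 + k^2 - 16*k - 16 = (k - 4)*(k + 1)*(k + 4)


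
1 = 1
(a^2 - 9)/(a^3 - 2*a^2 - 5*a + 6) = (a + 3)/(a^2 + a - 2)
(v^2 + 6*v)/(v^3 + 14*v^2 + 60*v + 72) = v/(v^2 + 8*v + 12)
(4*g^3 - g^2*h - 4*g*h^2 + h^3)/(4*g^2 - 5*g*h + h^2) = g + h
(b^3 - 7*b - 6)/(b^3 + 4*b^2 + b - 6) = (b^2 - 2*b - 3)/(b^2 + 2*b - 3)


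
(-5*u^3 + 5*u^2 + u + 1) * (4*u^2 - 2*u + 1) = -20*u^5 + 30*u^4 - 11*u^3 + 7*u^2 - u + 1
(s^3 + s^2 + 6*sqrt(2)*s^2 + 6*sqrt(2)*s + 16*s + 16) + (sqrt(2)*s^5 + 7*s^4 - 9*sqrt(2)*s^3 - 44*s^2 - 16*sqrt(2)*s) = sqrt(2)*s^5 + 7*s^4 - 9*sqrt(2)*s^3 + s^3 - 43*s^2 + 6*sqrt(2)*s^2 - 10*sqrt(2)*s + 16*s + 16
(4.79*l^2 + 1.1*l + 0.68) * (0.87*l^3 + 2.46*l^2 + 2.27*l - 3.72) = 4.1673*l^5 + 12.7404*l^4 + 14.1709*l^3 - 13.649*l^2 - 2.5484*l - 2.5296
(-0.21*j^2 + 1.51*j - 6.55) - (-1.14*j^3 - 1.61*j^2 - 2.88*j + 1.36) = 1.14*j^3 + 1.4*j^2 + 4.39*j - 7.91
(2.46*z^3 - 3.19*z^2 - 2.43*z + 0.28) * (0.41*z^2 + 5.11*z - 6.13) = 1.0086*z^5 + 11.2627*z^4 - 32.377*z^3 + 7.2522*z^2 + 16.3267*z - 1.7164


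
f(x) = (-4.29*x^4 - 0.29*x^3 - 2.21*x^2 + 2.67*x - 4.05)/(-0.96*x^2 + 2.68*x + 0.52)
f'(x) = (1.92*x - 2.68)*(-4.29*x^4 - 0.29*x^3 - 2.21*x^2 + 2.67*x - 4.05)/(-0.96*x^2 + 2.68*x + 0.52)^2 + (-17.16*x^3 - 0.87*x^2 - 4.42*x + 2.67)/(-0.96*x^2 + 2.68*x + 0.52) = (8.2368*x^5 - 34.2132*x^4 - 10.4776*x^3 - 3.812*x^2 - 10.0744*x + 12.2424)/(0.9216*x^4 - 5.1456*x^3 + 6.184*x^2 + 2.7872*x + 0.2704)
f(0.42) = -2.35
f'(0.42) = 2.57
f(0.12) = -4.55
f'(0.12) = 15.99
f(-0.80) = 4.11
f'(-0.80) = 1.30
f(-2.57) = 16.35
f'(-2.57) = -13.78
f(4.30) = 266.92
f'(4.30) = -16.05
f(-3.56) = 33.87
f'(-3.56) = -21.68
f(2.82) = -658.48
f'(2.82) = -4967.53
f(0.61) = -2.17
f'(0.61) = -0.54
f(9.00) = 536.84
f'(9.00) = 89.97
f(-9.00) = 277.65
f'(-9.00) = -68.47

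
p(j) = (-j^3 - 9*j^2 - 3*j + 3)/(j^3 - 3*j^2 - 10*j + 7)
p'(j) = (-3*j^2 - 18*j - 3)/(j^3 - 3*j^2 - 10*j + 7) + (-3*j^2 + 6*j + 10)*(-j^3 - 9*j^2 - 3*j + 3)/(j^3 - 3*j^2 - 10*j + 7)^2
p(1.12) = 1.99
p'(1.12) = 0.17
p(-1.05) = -0.20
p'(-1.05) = 0.96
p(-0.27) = 0.34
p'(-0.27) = 0.46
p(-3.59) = 1.33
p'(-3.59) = 1.04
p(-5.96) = 0.35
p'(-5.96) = 0.19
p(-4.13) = 0.92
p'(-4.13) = 0.56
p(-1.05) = -0.20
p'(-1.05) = 0.96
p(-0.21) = 0.36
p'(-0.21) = 0.42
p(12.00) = -2.58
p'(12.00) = 0.21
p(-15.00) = -0.36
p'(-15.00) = 0.04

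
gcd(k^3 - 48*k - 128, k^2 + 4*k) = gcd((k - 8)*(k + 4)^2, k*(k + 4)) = k + 4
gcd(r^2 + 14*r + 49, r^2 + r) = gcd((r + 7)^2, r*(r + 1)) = 1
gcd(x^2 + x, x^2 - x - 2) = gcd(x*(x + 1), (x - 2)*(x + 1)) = x + 1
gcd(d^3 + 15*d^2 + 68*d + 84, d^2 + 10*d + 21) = d + 7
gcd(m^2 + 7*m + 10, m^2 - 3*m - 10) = m + 2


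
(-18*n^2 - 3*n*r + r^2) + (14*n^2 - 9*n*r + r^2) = -4*n^2 - 12*n*r + 2*r^2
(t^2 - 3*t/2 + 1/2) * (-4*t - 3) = -4*t^3 + 3*t^2 + 5*t/2 - 3/2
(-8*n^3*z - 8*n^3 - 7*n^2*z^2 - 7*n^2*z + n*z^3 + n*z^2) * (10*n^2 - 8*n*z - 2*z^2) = -80*n^5*z - 80*n^5 - 6*n^4*z^2 - 6*n^4*z + 82*n^3*z^3 + 82*n^3*z^2 + 6*n^2*z^4 + 6*n^2*z^3 - 2*n*z^5 - 2*n*z^4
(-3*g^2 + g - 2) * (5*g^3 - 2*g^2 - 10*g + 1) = -15*g^5 + 11*g^4 + 18*g^3 - 9*g^2 + 21*g - 2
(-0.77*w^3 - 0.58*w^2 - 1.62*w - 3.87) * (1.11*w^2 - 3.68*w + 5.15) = -0.8547*w^5 + 2.1898*w^4 - 3.6293*w^3 - 1.3211*w^2 + 5.8986*w - 19.9305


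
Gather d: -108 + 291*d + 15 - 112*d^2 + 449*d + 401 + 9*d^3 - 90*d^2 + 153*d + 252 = 9*d^3 - 202*d^2 + 893*d + 560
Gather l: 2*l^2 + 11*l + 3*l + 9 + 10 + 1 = 2*l^2 + 14*l + 20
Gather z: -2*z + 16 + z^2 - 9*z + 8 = z^2 - 11*z + 24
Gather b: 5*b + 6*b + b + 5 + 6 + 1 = 12*b + 12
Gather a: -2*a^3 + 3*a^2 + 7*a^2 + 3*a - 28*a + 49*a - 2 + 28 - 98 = -2*a^3 + 10*a^2 + 24*a - 72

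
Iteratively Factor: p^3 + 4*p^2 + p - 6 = (p - 1)*(p^2 + 5*p + 6) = (p - 1)*(p + 2)*(p + 3)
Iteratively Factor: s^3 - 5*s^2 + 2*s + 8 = (s + 1)*(s^2 - 6*s + 8) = (s - 2)*(s + 1)*(s - 4)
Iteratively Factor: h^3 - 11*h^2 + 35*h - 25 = (h - 1)*(h^2 - 10*h + 25) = (h - 5)*(h - 1)*(h - 5)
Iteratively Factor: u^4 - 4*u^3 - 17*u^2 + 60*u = (u + 4)*(u^3 - 8*u^2 + 15*u) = (u - 3)*(u + 4)*(u^2 - 5*u) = u*(u - 3)*(u + 4)*(u - 5)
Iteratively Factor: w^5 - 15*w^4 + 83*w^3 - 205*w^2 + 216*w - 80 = (w - 4)*(w^4 - 11*w^3 + 39*w^2 - 49*w + 20) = (w - 5)*(w - 4)*(w^3 - 6*w^2 + 9*w - 4) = (w - 5)*(w - 4)^2*(w^2 - 2*w + 1) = (w - 5)*(w - 4)^2*(w - 1)*(w - 1)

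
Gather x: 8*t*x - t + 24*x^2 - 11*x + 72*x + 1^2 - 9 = -t + 24*x^2 + x*(8*t + 61) - 8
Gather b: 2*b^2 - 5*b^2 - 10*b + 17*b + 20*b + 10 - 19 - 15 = -3*b^2 + 27*b - 24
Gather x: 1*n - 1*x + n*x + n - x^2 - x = 2*n - x^2 + x*(n - 2)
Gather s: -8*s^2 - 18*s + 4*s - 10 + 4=-8*s^2 - 14*s - 6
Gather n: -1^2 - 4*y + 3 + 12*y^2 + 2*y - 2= 12*y^2 - 2*y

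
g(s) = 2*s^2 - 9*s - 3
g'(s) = 4*s - 9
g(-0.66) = 3.81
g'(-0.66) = -11.64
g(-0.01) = -2.91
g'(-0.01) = -9.04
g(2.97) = -12.09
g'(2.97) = 2.88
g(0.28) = -5.36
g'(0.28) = -7.88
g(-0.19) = -1.22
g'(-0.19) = -9.76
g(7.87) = 50.04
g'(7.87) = 22.48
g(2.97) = -12.09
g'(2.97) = 2.88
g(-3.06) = 43.27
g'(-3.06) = -21.24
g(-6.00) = 123.00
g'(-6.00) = -33.00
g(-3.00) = 42.00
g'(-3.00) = -21.00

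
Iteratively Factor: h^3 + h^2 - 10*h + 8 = (h + 4)*(h^2 - 3*h + 2) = (h - 2)*(h + 4)*(h - 1)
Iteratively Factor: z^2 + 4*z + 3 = (z + 1)*(z + 3)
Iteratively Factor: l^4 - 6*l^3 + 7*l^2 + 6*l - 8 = (l + 1)*(l^3 - 7*l^2 + 14*l - 8) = (l - 2)*(l + 1)*(l^2 - 5*l + 4) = (l - 4)*(l - 2)*(l + 1)*(l - 1)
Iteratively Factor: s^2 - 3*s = (s - 3)*(s)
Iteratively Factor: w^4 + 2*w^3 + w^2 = (w + 1)*(w^3 + w^2) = w*(w + 1)*(w^2 + w) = w*(w + 1)^2*(w)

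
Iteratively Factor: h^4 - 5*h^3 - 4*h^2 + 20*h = (h - 5)*(h^3 - 4*h) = (h - 5)*(h + 2)*(h^2 - 2*h) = h*(h - 5)*(h + 2)*(h - 2)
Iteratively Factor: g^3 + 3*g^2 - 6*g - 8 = (g + 1)*(g^2 + 2*g - 8) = (g + 1)*(g + 4)*(g - 2)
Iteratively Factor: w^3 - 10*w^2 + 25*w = (w - 5)*(w^2 - 5*w) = w*(w - 5)*(w - 5)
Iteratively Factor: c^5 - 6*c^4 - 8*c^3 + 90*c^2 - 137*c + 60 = (c - 1)*(c^4 - 5*c^3 - 13*c^2 + 77*c - 60) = (c - 3)*(c - 1)*(c^3 - 2*c^2 - 19*c + 20) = (c - 3)*(c - 1)^2*(c^2 - c - 20) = (c - 3)*(c - 1)^2*(c + 4)*(c - 5)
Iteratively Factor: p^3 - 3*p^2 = (p - 3)*(p^2) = p*(p - 3)*(p)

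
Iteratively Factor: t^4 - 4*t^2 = (t)*(t^3 - 4*t) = t*(t + 2)*(t^2 - 2*t) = t^2*(t + 2)*(t - 2)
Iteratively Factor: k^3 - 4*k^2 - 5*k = (k + 1)*(k^2 - 5*k) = (k - 5)*(k + 1)*(k)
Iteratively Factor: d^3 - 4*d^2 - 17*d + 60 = (d - 5)*(d^2 + d - 12) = (d - 5)*(d + 4)*(d - 3)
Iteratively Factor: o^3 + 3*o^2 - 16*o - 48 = (o - 4)*(o^2 + 7*o + 12) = (o - 4)*(o + 4)*(o + 3)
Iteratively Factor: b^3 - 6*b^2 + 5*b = (b - 1)*(b^2 - 5*b) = b*(b - 1)*(b - 5)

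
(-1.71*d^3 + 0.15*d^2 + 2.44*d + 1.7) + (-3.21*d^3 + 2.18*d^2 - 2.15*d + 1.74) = -4.92*d^3 + 2.33*d^2 + 0.29*d + 3.44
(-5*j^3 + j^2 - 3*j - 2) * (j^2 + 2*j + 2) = -5*j^5 - 9*j^4 - 11*j^3 - 6*j^2 - 10*j - 4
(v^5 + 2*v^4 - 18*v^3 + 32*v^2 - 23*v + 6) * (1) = v^5 + 2*v^4 - 18*v^3 + 32*v^2 - 23*v + 6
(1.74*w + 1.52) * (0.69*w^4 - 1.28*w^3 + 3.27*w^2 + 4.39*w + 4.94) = 1.2006*w^5 - 1.1784*w^4 + 3.7442*w^3 + 12.609*w^2 + 15.2684*w + 7.5088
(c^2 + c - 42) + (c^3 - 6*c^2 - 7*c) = c^3 - 5*c^2 - 6*c - 42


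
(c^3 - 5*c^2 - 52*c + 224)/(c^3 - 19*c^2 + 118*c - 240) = (c^2 + 3*c - 28)/(c^2 - 11*c + 30)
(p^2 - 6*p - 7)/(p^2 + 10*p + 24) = (p^2 - 6*p - 7)/(p^2 + 10*p + 24)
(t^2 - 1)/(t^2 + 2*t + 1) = (t - 1)/(t + 1)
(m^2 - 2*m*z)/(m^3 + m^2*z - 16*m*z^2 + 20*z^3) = m/(m^2 + 3*m*z - 10*z^2)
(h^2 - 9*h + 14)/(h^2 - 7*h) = (h - 2)/h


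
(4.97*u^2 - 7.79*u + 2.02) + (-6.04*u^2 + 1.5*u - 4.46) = -1.07*u^2 - 6.29*u - 2.44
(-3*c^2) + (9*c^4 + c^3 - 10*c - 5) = 9*c^4 + c^3 - 3*c^2 - 10*c - 5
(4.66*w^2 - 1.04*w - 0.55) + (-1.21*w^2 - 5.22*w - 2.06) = 3.45*w^2 - 6.26*w - 2.61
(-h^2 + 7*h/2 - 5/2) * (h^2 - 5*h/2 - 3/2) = -h^4 + 6*h^3 - 39*h^2/4 + h + 15/4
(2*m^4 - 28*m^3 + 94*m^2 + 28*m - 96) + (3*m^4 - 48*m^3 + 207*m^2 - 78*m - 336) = 5*m^4 - 76*m^3 + 301*m^2 - 50*m - 432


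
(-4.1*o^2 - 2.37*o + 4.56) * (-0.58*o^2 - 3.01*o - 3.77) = 2.378*o^4 + 13.7156*o^3 + 19.9459*o^2 - 4.7907*o - 17.1912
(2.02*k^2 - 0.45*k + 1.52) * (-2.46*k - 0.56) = -4.9692*k^3 - 0.0242000000000002*k^2 - 3.4872*k - 0.8512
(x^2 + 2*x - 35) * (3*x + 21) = 3*x^3 + 27*x^2 - 63*x - 735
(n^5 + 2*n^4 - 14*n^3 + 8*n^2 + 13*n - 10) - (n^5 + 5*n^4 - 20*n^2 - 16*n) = -3*n^4 - 14*n^3 + 28*n^2 + 29*n - 10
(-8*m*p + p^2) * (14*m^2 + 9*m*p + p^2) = -112*m^3*p - 58*m^2*p^2 + m*p^3 + p^4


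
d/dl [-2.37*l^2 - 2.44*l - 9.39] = -4.74*l - 2.44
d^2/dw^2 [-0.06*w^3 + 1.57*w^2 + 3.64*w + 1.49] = 3.14 - 0.36*w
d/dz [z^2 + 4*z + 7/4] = 2*z + 4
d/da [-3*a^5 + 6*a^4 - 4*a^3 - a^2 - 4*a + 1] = -15*a^4 + 24*a^3 - 12*a^2 - 2*a - 4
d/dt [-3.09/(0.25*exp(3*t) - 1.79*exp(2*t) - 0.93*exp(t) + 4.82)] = (2.3175*exp(2*t) - 11.0622*exp(t) - 2.8737)*exp(t)/(0.25*exp(3*t) - 1.79*exp(2*t) - 0.93*exp(t) + 4.82)^2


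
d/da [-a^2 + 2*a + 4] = 2 - 2*a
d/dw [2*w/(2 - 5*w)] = 4/(5*w - 2)^2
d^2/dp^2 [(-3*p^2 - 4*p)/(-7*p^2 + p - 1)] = 14*(31*p^3 - 9*p^2 - 12*p + 1)/(343*p^6 - 147*p^5 + 168*p^4 - 43*p^3 + 24*p^2 - 3*p + 1)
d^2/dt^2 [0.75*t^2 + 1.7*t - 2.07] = 1.50000000000000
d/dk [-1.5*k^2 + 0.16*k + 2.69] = 0.16 - 3.0*k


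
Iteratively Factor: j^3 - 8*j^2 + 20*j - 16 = (j - 2)*(j^2 - 6*j + 8) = (j - 4)*(j - 2)*(j - 2)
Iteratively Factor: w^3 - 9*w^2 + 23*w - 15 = (w - 3)*(w^2 - 6*w + 5) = (w - 5)*(w - 3)*(w - 1)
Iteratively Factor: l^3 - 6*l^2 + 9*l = (l - 3)*(l^2 - 3*l) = l*(l - 3)*(l - 3)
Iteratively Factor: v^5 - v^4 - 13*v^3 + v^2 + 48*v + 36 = (v - 3)*(v^4 + 2*v^3 - 7*v^2 - 20*v - 12) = (v - 3)*(v + 2)*(v^3 - 7*v - 6) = (v - 3)*(v + 2)^2*(v^2 - 2*v - 3) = (v - 3)^2*(v + 2)^2*(v + 1)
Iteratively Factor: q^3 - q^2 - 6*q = (q)*(q^2 - q - 6) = q*(q + 2)*(q - 3)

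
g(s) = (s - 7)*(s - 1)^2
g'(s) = (s - 7)*(2*s - 2) + (s - 1)^2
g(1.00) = 0.00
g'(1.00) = 0.00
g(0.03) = -6.56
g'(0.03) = 14.46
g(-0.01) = -7.15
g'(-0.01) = 15.18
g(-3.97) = -270.97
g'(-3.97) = 133.74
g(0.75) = -0.39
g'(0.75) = 3.19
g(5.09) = -31.95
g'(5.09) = 1.10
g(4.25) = -29.05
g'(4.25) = -7.31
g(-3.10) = -169.78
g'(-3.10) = 99.63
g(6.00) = -25.00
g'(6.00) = 15.00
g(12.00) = 605.00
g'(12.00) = 231.00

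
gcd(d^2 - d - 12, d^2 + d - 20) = d - 4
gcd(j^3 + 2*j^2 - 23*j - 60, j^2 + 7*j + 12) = j^2 + 7*j + 12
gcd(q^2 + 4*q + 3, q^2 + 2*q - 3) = q + 3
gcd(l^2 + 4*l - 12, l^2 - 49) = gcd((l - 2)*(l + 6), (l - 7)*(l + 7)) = 1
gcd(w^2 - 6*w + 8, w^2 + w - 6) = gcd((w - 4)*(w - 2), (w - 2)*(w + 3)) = w - 2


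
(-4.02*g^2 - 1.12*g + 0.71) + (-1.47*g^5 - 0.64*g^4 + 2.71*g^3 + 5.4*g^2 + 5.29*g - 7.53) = -1.47*g^5 - 0.64*g^4 + 2.71*g^3 + 1.38*g^2 + 4.17*g - 6.82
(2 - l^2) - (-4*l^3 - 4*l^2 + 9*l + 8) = 4*l^3 + 3*l^2 - 9*l - 6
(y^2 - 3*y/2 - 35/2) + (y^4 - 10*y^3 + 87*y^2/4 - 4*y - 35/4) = y^4 - 10*y^3 + 91*y^2/4 - 11*y/2 - 105/4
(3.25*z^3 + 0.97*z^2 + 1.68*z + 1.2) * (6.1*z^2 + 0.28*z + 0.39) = 19.825*z^5 + 6.827*z^4 + 11.7871*z^3 + 8.1687*z^2 + 0.9912*z + 0.468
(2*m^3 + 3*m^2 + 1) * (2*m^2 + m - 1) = 4*m^5 + 8*m^4 + m^3 - m^2 + m - 1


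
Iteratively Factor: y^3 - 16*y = (y)*(y^2 - 16) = y*(y + 4)*(y - 4)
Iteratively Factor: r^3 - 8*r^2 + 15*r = (r - 5)*(r^2 - 3*r) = (r - 5)*(r - 3)*(r)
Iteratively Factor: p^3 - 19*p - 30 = (p + 3)*(p^2 - 3*p - 10) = (p + 2)*(p + 3)*(p - 5)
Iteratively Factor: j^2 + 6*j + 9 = (j + 3)*(j + 3)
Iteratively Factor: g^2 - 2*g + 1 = (g - 1)*(g - 1)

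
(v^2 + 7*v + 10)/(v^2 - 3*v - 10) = (v + 5)/(v - 5)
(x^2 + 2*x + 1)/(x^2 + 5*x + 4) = (x + 1)/(x + 4)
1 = 1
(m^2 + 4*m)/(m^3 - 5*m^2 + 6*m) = (m + 4)/(m^2 - 5*m + 6)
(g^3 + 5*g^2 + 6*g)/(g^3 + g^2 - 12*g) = (g^2 + 5*g + 6)/(g^2 + g - 12)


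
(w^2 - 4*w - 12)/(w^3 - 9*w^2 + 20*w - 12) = (w + 2)/(w^2 - 3*w + 2)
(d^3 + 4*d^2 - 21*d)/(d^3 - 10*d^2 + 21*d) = (d + 7)/(d - 7)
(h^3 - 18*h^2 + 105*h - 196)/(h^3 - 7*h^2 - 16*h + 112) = (h - 7)/(h + 4)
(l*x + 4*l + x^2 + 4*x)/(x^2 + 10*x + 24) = (l + x)/(x + 6)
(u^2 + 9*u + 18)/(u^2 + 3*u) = (u + 6)/u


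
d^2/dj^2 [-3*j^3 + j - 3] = -18*j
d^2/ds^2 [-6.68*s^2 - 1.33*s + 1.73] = -13.3600000000000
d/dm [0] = 0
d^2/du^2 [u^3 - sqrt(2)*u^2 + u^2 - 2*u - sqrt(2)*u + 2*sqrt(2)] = 6*u - 2*sqrt(2) + 2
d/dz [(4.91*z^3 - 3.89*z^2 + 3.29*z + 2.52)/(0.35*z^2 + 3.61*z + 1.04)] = (1.7185*z^4 + 35.4502*z^3 + 0.1248*z^2 - 9.8552*z - 5.6756)/(0.1225*z^4 + 2.527*z^3 + 13.7601*z^2 + 7.5088*z + 1.0816)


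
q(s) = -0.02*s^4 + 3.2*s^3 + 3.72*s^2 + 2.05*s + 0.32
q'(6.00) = 375.01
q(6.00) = 811.82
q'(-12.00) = 1433.41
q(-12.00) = -5432.92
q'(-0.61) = 1.10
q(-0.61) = -0.28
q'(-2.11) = 29.84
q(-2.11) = -17.90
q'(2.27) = 67.47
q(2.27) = 61.04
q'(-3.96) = 128.10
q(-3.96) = -153.10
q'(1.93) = 51.59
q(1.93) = 40.86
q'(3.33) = 130.32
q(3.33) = 164.10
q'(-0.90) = 3.19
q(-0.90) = -0.86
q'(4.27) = 202.63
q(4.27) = 319.39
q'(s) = -0.08*s^3 + 9.6*s^2 + 7.44*s + 2.05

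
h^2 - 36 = (h - 6)*(h + 6)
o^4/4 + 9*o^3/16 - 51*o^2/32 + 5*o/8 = o*(o/4 + 1)*(o - 5/4)*(o - 1/2)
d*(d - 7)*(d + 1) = d^3 - 6*d^2 - 7*d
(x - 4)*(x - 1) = x^2 - 5*x + 4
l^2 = l^2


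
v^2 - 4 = (v - 2)*(v + 2)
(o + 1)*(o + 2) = o^2 + 3*o + 2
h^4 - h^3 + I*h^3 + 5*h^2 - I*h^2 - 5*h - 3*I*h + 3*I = (h - 1)*(h - I)^2*(h + 3*I)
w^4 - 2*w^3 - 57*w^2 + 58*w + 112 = (w - 8)*(w - 2)*(w + 1)*(w + 7)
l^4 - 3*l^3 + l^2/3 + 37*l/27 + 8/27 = (l - 8/3)*(l - 1)*(l + 1/3)^2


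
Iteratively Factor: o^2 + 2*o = (o + 2)*(o)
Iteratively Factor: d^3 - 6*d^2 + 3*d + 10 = (d - 2)*(d^2 - 4*d - 5) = (d - 5)*(d - 2)*(d + 1)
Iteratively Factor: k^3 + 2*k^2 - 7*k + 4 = (k - 1)*(k^2 + 3*k - 4) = (k - 1)^2*(k + 4)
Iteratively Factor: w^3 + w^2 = (w + 1)*(w^2) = w*(w + 1)*(w)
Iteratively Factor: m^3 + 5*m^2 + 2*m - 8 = (m + 4)*(m^2 + m - 2) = (m - 1)*(m + 4)*(m + 2)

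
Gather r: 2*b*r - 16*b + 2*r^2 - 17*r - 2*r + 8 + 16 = -16*b + 2*r^2 + r*(2*b - 19) + 24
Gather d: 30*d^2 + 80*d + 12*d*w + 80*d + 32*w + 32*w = 30*d^2 + d*(12*w + 160) + 64*w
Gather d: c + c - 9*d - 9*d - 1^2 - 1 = 2*c - 18*d - 2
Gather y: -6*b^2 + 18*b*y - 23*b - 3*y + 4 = -6*b^2 - 23*b + y*(18*b - 3) + 4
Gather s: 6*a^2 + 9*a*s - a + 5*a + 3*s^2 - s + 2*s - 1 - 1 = 6*a^2 + 4*a + 3*s^2 + s*(9*a + 1) - 2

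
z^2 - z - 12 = (z - 4)*(z + 3)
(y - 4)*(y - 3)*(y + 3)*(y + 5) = y^4 + y^3 - 29*y^2 - 9*y + 180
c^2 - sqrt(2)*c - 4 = (c - 2*sqrt(2))*(c + sqrt(2))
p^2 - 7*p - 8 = (p - 8)*(p + 1)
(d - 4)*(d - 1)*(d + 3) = d^3 - 2*d^2 - 11*d + 12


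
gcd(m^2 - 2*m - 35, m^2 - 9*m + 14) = m - 7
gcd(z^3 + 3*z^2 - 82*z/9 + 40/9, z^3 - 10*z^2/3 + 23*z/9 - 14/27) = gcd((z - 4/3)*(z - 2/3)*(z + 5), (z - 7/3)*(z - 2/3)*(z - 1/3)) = z - 2/3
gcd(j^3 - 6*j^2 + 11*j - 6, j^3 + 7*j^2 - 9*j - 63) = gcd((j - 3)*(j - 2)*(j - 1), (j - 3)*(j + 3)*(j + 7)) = j - 3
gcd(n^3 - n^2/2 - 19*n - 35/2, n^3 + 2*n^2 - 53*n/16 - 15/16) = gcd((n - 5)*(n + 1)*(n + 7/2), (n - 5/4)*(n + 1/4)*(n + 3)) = 1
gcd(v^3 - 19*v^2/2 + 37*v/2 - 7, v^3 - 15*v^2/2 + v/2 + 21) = v^2 - 9*v + 14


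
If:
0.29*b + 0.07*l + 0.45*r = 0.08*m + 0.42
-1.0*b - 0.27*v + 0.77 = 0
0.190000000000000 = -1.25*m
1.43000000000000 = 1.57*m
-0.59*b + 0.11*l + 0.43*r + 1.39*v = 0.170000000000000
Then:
No Solution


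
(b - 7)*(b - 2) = b^2 - 9*b + 14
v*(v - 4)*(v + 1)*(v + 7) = v^4 + 4*v^3 - 25*v^2 - 28*v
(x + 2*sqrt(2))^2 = x^2 + 4*sqrt(2)*x + 8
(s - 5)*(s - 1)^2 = s^3 - 7*s^2 + 11*s - 5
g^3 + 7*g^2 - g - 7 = (g - 1)*(g + 1)*(g + 7)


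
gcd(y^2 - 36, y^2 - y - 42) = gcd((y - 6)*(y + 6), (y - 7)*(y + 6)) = y + 6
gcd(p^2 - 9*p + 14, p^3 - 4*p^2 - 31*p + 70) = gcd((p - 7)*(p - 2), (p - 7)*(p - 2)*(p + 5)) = p^2 - 9*p + 14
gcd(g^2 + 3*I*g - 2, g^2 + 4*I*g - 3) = g + I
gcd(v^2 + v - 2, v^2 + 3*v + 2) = v + 2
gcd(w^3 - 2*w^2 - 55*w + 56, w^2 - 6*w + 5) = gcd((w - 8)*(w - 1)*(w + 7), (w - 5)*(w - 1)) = w - 1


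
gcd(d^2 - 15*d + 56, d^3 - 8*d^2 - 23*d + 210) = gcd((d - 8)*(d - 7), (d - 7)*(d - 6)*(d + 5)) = d - 7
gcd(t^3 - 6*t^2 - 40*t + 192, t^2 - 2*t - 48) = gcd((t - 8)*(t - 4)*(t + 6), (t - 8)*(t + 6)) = t^2 - 2*t - 48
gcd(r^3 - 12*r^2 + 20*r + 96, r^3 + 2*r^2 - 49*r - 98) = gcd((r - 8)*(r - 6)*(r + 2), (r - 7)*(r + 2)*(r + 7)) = r + 2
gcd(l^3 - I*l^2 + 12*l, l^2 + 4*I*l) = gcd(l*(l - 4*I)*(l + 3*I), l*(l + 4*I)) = l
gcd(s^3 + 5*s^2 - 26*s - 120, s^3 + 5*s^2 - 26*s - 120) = s^3 + 5*s^2 - 26*s - 120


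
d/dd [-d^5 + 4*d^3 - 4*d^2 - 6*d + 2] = -5*d^4 + 12*d^2 - 8*d - 6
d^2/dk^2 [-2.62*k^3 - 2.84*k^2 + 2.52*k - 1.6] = -15.72*k - 5.68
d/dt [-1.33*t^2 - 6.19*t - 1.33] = -2.66*t - 6.19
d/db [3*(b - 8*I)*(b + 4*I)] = 6*b - 12*I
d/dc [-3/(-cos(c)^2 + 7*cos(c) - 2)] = 3*(2*cos(c) - 7)*sin(c)/(cos(c)^2 - 7*cos(c) + 2)^2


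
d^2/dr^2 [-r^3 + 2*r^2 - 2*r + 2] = 4 - 6*r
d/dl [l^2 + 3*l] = 2*l + 3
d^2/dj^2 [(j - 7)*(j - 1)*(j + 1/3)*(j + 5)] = 12*j^2 - 16*j - 68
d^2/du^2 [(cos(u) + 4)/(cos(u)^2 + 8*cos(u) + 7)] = (-(1 - cos(2*u))^2 - 97*cos(u) - 94*cos(2*u) - 7*cos(3*u) + 1286)/(4*(cos(u) + 1)^2*(cos(u) + 7)^3)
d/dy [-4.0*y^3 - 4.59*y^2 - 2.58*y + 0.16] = -12.0*y^2 - 9.18*y - 2.58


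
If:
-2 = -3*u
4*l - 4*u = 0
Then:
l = 2/3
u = 2/3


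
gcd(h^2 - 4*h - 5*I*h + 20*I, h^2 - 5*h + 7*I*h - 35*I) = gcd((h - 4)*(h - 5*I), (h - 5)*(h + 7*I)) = 1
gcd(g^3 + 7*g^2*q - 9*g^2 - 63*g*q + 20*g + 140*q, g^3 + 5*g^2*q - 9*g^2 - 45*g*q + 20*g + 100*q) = g^2 - 9*g + 20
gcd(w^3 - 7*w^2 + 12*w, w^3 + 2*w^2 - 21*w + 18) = w - 3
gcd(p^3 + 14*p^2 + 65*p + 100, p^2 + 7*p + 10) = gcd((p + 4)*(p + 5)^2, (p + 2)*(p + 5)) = p + 5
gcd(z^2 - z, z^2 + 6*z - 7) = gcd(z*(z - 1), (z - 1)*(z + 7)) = z - 1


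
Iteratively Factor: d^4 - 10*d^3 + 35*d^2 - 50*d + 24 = (d - 3)*(d^3 - 7*d^2 + 14*d - 8) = (d - 3)*(d - 2)*(d^2 - 5*d + 4) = (d - 3)*(d - 2)*(d - 1)*(d - 4)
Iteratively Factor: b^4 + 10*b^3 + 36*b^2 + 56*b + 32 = (b + 2)*(b^3 + 8*b^2 + 20*b + 16) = (b + 2)^2*(b^2 + 6*b + 8) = (b + 2)^2*(b + 4)*(b + 2)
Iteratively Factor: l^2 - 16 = (l - 4)*(l + 4)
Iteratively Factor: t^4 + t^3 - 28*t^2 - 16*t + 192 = (t - 4)*(t^3 + 5*t^2 - 8*t - 48) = (t - 4)*(t - 3)*(t^2 + 8*t + 16) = (t - 4)*(t - 3)*(t + 4)*(t + 4)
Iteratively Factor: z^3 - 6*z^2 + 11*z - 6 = (z - 3)*(z^2 - 3*z + 2) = (z - 3)*(z - 2)*(z - 1)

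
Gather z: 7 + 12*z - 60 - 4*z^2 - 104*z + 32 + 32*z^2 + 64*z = 28*z^2 - 28*z - 21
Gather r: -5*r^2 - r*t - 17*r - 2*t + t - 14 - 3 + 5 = -5*r^2 + r*(-t - 17) - t - 12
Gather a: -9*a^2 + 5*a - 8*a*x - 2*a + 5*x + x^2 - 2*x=-9*a^2 + a*(3 - 8*x) + x^2 + 3*x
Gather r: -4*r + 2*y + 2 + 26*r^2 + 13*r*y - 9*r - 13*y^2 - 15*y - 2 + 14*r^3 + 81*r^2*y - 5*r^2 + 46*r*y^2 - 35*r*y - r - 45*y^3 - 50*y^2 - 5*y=14*r^3 + r^2*(81*y + 21) + r*(46*y^2 - 22*y - 14) - 45*y^3 - 63*y^2 - 18*y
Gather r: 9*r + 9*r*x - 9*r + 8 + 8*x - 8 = 9*r*x + 8*x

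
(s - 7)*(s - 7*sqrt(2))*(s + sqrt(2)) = s^3 - 6*sqrt(2)*s^2 - 7*s^2 - 14*s + 42*sqrt(2)*s + 98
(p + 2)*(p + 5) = p^2 + 7*p + 10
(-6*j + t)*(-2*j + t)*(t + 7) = 12*j^2*t + 84*j^2 - 8*j*t^2 - 56*j*t + t^3 + 7*t^2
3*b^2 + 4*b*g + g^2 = (b + g)*(3*b + g)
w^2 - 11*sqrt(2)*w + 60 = (w - 6*sqrt(2))*(w - 5*sqrt(2))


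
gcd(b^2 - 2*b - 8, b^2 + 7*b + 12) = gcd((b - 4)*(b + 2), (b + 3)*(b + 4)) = 1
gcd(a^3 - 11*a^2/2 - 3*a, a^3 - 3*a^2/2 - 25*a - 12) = a^2 - 11*a/2 - 3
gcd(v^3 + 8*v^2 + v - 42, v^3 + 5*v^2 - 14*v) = v^2 + 5*v - 14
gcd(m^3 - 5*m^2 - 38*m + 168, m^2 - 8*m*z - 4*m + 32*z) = m - 4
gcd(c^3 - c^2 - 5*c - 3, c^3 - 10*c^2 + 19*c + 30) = c + 1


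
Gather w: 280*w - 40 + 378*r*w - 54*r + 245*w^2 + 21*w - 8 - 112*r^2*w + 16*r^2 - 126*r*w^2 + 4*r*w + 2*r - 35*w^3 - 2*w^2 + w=16*r^2 - 52*r - 35*w^3 + w^2*(243 - 126*r) + w*(-112*r^2 + 382*r + 302) - 48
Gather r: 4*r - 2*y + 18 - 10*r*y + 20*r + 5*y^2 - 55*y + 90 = r*(24 - 10*y) + 5*y^2 - 57*y + 108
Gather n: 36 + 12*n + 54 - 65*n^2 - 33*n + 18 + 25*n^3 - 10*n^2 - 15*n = 25*n^3 - 75*n^2 - 36*n + 108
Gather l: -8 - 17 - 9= -34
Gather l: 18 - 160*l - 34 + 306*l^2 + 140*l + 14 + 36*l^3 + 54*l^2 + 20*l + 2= 36*l^3 + 360*l^2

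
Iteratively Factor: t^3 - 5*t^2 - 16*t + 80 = (t - 5)*(t^2 - 16) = (t - 5)*(t + 4)*(t - 4)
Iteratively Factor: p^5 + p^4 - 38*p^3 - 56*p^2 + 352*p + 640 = (p - 5)*(p^4 + 6*p^3 - 8*p^2 - 96*p - 128) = (p - 5)*(p + 4)*(p^3 + 2*p^2 - 16*p - 32) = (p - 5)*(p + 4)^2*(p^2 - 2*p - 8) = (p - 5)*(p - 4)*(p + 4)^2*(p + 2)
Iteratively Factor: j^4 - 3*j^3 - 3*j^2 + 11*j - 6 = (j + 2)*(j^3 - 5*j^2 + 7*j - 3) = (j - 1)*(j + 2)*(j^2 - 4*j + 3) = (j - 3)*(j - 1)*(j + 2)*(j - 1)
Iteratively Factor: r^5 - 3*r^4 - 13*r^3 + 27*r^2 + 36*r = (r - 3)*(r^4 - 13*r^2 - 12*r) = (r - 3)*(r + 3)*(r^3 - 3*r^2 - 4*r) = (r - 3)*(r + 1)*(r + 3)*(r^2 - 4*r) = (r - 4)*(r - 3)*(r + 1)*(r + 3)*(r)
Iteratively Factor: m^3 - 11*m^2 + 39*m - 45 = (m - 5)*(m^2 - 6*m + 9) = (m - 5)*(m - 3)*(m - 3)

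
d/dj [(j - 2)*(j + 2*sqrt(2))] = 2*j - 2 + 2*sqrt(2)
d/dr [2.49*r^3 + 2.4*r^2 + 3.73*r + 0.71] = 7.47*r^2 + 4.8*r + 3.73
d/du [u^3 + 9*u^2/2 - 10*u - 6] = 3*u^2 + 9*u - 10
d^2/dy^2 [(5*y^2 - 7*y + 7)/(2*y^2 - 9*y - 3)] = 2*(62*y^3 + 174*y^2 - 504*y + 843)/(8*y^6 - 108*y^5 + 450*y^4 - 405*y^3 - 675*y^2 - 243*y - 27)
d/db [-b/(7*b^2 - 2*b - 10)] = (7*b^2 + 10)/(49*b^4 - 28*b^3 - 136*b^2 + 40*b + 100)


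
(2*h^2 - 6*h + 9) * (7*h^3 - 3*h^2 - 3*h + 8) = 14*h^5 - 48*h^4 + 75*h^3 + 7*h^2 - 75*h + 72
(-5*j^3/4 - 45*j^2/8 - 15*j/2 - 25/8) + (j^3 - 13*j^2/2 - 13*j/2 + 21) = -j^3/4 - 97*j^2/8 - 14*j + 143/8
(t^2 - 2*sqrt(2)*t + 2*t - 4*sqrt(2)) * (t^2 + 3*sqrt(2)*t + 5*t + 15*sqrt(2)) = t^4 + sqrt(2)*t^3 + 7*t^3 - 2*t^2 + 7*sqrt(2)*t^2 - 84*t + 10*sqrt(2)*t - 120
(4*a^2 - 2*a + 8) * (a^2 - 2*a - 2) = 4*a^4 - 10*a^3 + 4*a^2 - 12*a - 16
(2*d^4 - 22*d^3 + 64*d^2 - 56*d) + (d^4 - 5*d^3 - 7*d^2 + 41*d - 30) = 3*d^4 - 27*d^3 + 57*d^2 - 15*d - 30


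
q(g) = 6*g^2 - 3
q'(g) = 12*g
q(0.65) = -0.46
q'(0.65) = 7.80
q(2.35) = 30.14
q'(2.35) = 28.20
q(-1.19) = 5.50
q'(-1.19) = -14.28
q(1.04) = 3.49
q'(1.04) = 12.48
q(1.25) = 6.38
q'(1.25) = 15.00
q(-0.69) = -0.14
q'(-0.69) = -8.28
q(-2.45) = 33.02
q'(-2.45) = -29.40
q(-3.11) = 55.03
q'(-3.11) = -37.32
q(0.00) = -3.00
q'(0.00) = 0.00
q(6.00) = 213.00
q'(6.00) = 72.00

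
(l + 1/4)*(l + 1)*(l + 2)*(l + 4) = l^4 + 29*l^3/4 + 63*l^2/4 + 23*l/2 + 2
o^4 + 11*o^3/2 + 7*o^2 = o^2*(o + 2)*(o + 7/2)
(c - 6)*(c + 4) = c^2 - 2*c - 24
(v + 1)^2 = v^2 + 2*v + 1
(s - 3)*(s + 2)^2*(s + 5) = s^4 + 6*s^3 - 3*s^2 - 52*s - 60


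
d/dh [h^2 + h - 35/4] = 2*h + 1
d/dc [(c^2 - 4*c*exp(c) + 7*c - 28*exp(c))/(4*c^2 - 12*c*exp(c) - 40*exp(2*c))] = ((-c^2 + 3*c*exp(c) + 10*exp(2*c))*(4*c*exp(c) - 2*c + 32*exp(c) - 7) + (c^2 - 4*c*exp(c) + 7*c - 28*exp(c))*(3*c*exp(c) - 2*c + 20*exp(2*c) + 3*exp(c)))/(4*(-c^2 + 3*c*exp(c) + 10*exp(2*c))^2)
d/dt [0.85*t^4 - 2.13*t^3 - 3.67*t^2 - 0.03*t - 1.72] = 3.4*t^3 - 6.39*t^2 - 7.34*t - 0.03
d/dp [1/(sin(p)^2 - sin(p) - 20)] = (1 - 2*sin(p))*cos(p)/(sin(p) + cos(p)^2 + 19)^2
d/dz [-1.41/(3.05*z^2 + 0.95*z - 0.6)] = (8.601*z + 1.3395)/(3.05*z^2 + 0.95*z - 0.6)^2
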